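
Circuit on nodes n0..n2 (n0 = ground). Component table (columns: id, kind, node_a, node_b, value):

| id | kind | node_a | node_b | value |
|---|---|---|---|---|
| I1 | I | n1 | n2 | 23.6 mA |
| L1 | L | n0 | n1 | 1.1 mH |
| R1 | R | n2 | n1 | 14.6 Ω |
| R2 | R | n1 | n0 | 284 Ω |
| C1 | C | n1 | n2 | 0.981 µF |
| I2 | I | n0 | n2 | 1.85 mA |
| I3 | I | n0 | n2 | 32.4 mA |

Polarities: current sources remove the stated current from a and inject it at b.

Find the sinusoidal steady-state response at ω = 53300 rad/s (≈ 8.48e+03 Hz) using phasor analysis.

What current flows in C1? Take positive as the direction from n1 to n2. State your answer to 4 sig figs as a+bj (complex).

-0.02130-0.02790j A

MNA unknowns: 2 node voltages V₁..V_2
I1: z[1]−=0.0236, z[2]+=0.0236
L1: Y=0.000-0.01706j on G[0,1]
R1: Y=0.06849+0.000j on G[2,1]
R2: Y=0.003521+0.000j on G[1,0]
C1: Y=0.000+0.05229j on G[1,2]
I2: z[0]−=0.00185, z[2]+=0.00185
I3: z[0]−=0.0324, z[2]+=0.0324
solve → V1=0.3976+1.926j, V2=0.9312+1.519j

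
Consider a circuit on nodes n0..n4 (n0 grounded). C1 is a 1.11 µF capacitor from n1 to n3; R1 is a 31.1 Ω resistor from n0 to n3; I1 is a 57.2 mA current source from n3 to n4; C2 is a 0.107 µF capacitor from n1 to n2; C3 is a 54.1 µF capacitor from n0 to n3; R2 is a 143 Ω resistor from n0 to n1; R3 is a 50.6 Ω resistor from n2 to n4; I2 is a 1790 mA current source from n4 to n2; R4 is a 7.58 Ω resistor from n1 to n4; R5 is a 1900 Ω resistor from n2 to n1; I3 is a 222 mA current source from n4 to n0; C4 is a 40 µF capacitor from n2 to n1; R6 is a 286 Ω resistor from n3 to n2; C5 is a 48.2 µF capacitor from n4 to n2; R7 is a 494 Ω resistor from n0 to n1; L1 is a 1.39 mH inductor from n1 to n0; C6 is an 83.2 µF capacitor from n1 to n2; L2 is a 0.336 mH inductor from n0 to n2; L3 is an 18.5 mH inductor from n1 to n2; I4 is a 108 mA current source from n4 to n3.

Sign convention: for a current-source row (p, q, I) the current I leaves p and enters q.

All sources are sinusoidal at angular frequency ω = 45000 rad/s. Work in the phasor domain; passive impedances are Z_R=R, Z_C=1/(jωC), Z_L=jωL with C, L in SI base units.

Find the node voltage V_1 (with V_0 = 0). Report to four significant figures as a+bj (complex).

MNA unknowns: 4 node voltages V₁..V_4
C1: Y=0.000+0.04995j on G[1,3]
R1: Y=0.03215+0.000j on G[0,3]
I1: z[3]−=0.0572, z[4]+=0.0572
C2: Y=0.000+0.004815j on G[1,2]
C3: Y=0.000+2.434j on G[0,3]
R2: Y=0.006993+0.000j on G[0,1]
R3: Y=0.01976+0.000j on G[2,4]
I2: z[4]−=1.79, z[2]+=1.79
R4: Y=0.1319+0.000j on G[1,4]
R5: Y=0.0005263+0.000j on G[2,1]
I3: z[4]−=0.222, z[0]+=0.222
C4: Y=0.000+1.800j on G[2,1]
R6: Y=0.003497+0.000j on G[3,2]
C5: Y=0.000+2.169j on G[4,2]
R7: Y=0.002024+0.000j on G[0,1]
L1: Y=0.000-0.01599j on G[1,0]
C6: Y=0.000+3.744j on G[1,2]
L2: Y=0.000-0.06614j on G[0,2]
L3: Y=0.000-0.001201j on G[1,2]
I4: z[4]−=0.108, z[3]+=0.108
solve → V1=-2.574-7.145j, V2=-2.622-7.185j, V3=-0.05955-0.1613j, V4=-2.686-6.242j

-2.574-7.145j V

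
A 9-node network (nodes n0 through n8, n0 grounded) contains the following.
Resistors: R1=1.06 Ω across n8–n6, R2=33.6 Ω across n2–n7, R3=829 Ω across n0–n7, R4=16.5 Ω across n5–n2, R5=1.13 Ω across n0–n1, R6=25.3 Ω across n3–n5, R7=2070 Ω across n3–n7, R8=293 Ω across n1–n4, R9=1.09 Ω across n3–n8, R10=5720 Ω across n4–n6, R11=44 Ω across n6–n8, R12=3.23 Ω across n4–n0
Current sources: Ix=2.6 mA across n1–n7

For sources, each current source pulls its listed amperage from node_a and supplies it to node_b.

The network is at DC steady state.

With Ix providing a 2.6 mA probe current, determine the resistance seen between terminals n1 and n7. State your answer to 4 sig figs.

Element admittances at DC:
  Y(R1) = 0.9434 S between n8,n6
  Y(R2) = 0.02976 S between n2,n7
  Y(R3) = 0.001206 S between n0,n7
  Y(R4) = 0.06061 S between n5,n2
  Y(R5) = 0.8850 S between n0,n1
  Y(R6) = 0.03953 S between n3,n5
  Y(R7) = 0.0004831 S between n3,n7
  Y(R8) = 0.003413 S between n1,n4
  Y(R9) = 0.9174 S between n3,n8
  Y(R10) = 0.0001748 S between n4,n6
  Y(R11) = 0.02273 S between n6,n8
  Y(R12) = 0.3096 S between n4,n0
  Ix: injects 0.0026 A into n7 (from n1)
Assemble and solve the 8×8 MNA system:
  V(n1)=-0.002923  V(n2)=1.875  V(n3)=1.862  V(n4)=0.001007  V(n5)=1.870  V(n6)=1.861  V(n7)=1.886  V(n8)=1.862

R_eq = 726.4 Ω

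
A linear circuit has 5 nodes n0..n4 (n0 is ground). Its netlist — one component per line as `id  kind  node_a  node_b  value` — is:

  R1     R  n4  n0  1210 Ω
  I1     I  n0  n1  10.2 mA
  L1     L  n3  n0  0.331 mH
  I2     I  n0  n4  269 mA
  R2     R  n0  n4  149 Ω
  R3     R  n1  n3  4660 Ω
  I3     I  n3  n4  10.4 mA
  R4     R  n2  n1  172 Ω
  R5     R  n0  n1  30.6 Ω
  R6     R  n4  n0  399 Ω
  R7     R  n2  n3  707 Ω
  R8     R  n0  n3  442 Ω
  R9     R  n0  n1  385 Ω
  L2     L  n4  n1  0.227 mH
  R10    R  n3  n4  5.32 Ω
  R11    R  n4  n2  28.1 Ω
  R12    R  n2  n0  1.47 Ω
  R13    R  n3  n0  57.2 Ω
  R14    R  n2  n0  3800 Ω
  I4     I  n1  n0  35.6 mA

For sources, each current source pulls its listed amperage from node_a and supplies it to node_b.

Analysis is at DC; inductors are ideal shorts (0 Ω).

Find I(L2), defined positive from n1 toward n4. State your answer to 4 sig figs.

-0.06359 A

MNA unknowns: 4 node voltages V₁..V_4 plus 2 source currents (L1, L2)
R1: Y=0.0008264 on G[4,0]
I1: z[0]−=0.0102, z[1]+=0.0102
L1: row V3−V0=0, i_L1 at 3,0
I2: z[0]−=0.269, z[4]+=0.269
R2: Y=0.006711 on G[0,4]
R3: Y=0.0002146 on G[1,3]
I3: z[3]−=0.0104, z[4]+=0.0104
R4: Y=0.005814 on G[2,1]
R5: Y=0.03268 on G[0,1]
R6: Y=0.002506 on G[4,0]
R7: Y=0.001414 on G[2,3]
R8: Y=0.002262 on G[0,3]
R9: Y=0.002597 on G[0,1]
L2: row V4−V1=0, i_L2 at 4,1
R10: Y=0.1880 on G[3,4]
R11: Y=0.03559 on G[4,2]
R12: Y=0.6803 on G[2,0]
R13: Y=0.01748 on G[3,0]
R14: Y=0.0002632 on G[2,0]
I4: z[1]−=0.0356, z[0]+=0.0356
solve → V1=0.9320, V2=0.05334, V3=0.000, V4=0.9320
aux → i_L1=0.1651, i_L2=0.06359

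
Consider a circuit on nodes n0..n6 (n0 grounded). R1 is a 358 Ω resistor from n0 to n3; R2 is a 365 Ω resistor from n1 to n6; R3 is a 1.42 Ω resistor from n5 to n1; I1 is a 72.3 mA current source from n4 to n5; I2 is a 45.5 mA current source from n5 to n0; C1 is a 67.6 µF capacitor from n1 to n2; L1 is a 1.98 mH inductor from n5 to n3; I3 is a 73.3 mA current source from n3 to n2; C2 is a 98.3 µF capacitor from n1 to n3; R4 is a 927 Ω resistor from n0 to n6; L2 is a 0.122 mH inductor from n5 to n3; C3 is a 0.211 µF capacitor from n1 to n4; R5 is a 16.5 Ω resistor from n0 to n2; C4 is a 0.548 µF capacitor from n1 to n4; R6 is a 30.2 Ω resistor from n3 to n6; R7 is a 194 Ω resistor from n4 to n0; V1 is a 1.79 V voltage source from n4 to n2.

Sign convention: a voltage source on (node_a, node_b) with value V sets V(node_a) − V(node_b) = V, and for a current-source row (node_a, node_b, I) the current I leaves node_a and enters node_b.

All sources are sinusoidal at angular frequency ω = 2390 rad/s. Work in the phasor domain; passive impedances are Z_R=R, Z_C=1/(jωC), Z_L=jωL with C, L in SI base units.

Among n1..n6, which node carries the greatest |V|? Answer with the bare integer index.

4

Element admittances at ω=2390 rad/s:
  Y(R1) = 0.002793+0.000j S between n0,n3
  Y(R2) = 0.002740+0.000j S between n1,n6
  Y(R3) = 0.7042+0.000j S between n5,n1
  I1: injects 0.0723 A into n5 (from n4)
  I2: injects 0.0455 A into n0 (from n5)
  Y(C1) = 0.000+0.1616j S between n1,n2
  Y(L1) = 0.000-0.2113j S between n5,n3
  I3: injects 0.0733 A into n2 (from n3)
  Y(C2) = 0.000+0.2349j S between n1,n3
  Y(R4) = 0.001079+0.000j S between n0,n6
  Y(L2) = 0.000-3.430j S between n5,n3
  Y(C3) = 0.000+0.0005043j S between n1,n4
  Y(R5) = 0.06061+0.000j S between n0,n2
  Y(C4) = 0.000+0.001310j S between n1,n4
  Y(R6) = 0.03311+0.000j S between n3,n6
  Y(R7) = 0.005155+0.000j S between n4,n0
  V1: constraint V(n4)−V(n2) = 1.79
Assemble and solve the 7×7 MNA system:
  V(n1)=-0.7696+0.2503j  V(n2)=-0.7836-0.01469j  V(n3)=-0.8345+0.2515j  V(n4)=1.006-0.01469j  V(n5)=-0.8306+0.2706j  V(n6)=-0.8053+0.2441j
  i(V1)=-0.07797-0.003146j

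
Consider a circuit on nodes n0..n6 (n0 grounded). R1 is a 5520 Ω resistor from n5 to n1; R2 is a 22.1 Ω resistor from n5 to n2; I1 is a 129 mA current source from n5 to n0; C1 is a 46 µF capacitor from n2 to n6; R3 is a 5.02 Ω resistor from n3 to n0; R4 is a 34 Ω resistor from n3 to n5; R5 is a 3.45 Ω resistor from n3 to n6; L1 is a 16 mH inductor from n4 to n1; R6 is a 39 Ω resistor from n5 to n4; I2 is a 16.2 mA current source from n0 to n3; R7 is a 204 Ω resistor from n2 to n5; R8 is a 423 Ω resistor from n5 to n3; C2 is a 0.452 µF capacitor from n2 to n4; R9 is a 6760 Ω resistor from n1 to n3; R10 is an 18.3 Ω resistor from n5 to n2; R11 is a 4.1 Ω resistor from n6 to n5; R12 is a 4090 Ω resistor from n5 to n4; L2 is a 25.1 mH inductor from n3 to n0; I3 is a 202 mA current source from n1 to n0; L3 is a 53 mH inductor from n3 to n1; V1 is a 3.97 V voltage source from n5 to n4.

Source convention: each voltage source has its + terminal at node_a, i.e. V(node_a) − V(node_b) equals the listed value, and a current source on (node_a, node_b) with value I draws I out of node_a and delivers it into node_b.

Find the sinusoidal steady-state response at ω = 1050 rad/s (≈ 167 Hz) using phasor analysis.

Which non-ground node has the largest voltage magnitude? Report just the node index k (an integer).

Element admittances at ω=1050 rad/s:
  Y(R1) = 0.0001812+0.000j S between n5,n1
  Y(R2) = 0.04525+0.000j S between n5,n2
  I1: injects 0.129 A into n0 (from n5)
  Y(C1) = 0.000+0.04830j S between n2,n6
  Y(R3) = 0.1992+0.000j S between n3,n0
  Y(R4) = 0.02941+0.000j S between n3,n5
  Y(R5) = 0.2899+0.000j S between n3,n6
  Y(L1) = 0.000-0.05952j S between n4,n1
  Y(R6) = 0.02564+0.000j S between n5,n4
  I2: injects 0.0162 A into n3 (from n0)
  Y(R7) = 0.004902+0.000j S between n2,n5
  Y(R8) = 0.002364+0.000j S between n5,n3
  Y(C2) = 0.000+0.0004746j S between n2,n4
  Y(R9) = 0.0001479+0.000j S between n1,n3
  Y(R10) = 0.05464+0.000j S between n5,n2
  Y(R11) = 0.2439+0.000j S between n6,n5
  Y(R12) = 0.0002445+0.000j S between n5,n4
  Y(L2) = 0.000-0.03794j S between n3,n0
  I3: injects 0.202 A into n0 (from n1)
  Y(L3) = 0.000-0.01797j S between n3,n1
  V1: constraint V(n5)−V(n4) = 3.97
Assemble and solve the 7×7 MNA system:
  V(n1)=-5.863-3.150j  V(n2)=-3.084-0.2975j  V(n3)=-1.525-0.2905j  V(n4)=-7.158-0.6382j  V(n5)=-3.188-0.6382j  V(n6)=-2.305-0.5198j
  i(V1)=0.04689+0.07515j

4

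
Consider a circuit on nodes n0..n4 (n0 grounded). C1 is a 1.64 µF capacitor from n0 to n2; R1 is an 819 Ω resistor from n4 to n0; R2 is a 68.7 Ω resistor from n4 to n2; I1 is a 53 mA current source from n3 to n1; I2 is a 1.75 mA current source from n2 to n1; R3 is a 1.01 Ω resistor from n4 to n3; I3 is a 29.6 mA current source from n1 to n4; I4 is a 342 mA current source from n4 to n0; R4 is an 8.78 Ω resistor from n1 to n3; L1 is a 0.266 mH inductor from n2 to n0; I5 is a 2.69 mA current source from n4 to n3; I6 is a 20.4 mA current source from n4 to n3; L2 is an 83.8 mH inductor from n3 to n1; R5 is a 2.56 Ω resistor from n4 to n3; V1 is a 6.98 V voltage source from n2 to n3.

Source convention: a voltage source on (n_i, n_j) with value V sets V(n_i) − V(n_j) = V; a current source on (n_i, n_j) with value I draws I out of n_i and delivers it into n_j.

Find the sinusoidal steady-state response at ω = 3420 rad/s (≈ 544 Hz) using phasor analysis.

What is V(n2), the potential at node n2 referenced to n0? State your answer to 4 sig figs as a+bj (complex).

Element admittances at ω=3420 rad/s:
  Y(C1) = 0.000+0.005609j S between n0,n2
  Y(R1) = 0.001221+0.000j S between n4,n0
  Y(R2) = 0.01456+0.000j S between n4,n2
  I1: injects 0.053 A into n1 (from n3)
  I2: injects 0.00175 A into n1 (from n2)
  Y(R3) = 0.9901+0.000j S between n4,n3
  I3: injects 0.0296 A into n4 (from n1)
  I4: injects 0.342 A into n0 (from n4)
  Y(R4) = 0.1139+0.000j S between n1,n3
  Y(L1) = 0.000-1.099j S between n2,n0
  I5: injects 0.00269 A into n3 (from n4)
  I6: injects 0.0204 A into n3 (from n4)
  Y(L2) = 0.000-0.003489j S between n3,n1
  Y(R5) = 0.3906+0.000j S between n4,n3
  V1: constraint V(n2)−V(n3) = 6.98
Assemble and solve the 5×5 MNA system:
  V(n1)=-6.760-0.2980j  V(n2)=-0.0003399-0.3047j  V(n3)=-6.980-0.3047j  V(n4)=-7.142-0.3045j
  i(V1)=0.2276-0.0003679j

-0.0003399-0.3047j V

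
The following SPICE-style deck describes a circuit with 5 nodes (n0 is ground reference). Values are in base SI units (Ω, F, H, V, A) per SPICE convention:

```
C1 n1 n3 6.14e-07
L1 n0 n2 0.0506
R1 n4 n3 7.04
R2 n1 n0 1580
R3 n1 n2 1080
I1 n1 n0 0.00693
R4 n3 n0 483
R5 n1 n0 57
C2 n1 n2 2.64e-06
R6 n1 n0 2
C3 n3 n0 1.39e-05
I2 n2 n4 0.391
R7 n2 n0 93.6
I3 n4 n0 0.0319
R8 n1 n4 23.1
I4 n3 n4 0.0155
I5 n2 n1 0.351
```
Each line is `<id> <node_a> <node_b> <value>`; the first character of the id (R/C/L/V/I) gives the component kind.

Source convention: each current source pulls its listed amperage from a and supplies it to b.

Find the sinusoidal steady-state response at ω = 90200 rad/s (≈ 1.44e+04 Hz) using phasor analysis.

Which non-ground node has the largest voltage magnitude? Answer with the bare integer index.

MNA unknowns: 4 node voltages V₁..V_4
C1: Y=0.000+0.05538j on G[1,3]
L1: Y=0.000-0.0002191j on G[0,2]
R1: Y=0.1420+0.000j on G[4,3]
R2: Y=0.0006329+0.000j on G[1,0]
R3: Y=0.0009259+0.000j on G[1,2]
I1: z[1]−=0.00693, z[0]+=0.00693
R4: Y=0.002070+0.000j on G[3,0]
R5: Y=0.01754+0.000j on G[1,0]
C2: Y=0.000+0.2381j on G[1,2]
R6: Y=0.5000+0.000j on G[1,0]
C3: Y=0.000+1.254j on G[3,0]
I2: z[2]−=0.391, z[4]+=0.391
R7: Y=0.01068+0.000j on G[2,0]
I3: z[4]−=0.0319, z[0]+=0.0319
R8: Y=0.04329+0.000j on G[1,4]
I4: z[3]−=0.0155, z[4]+=0.0155
I5: z[2]−=0.351, z[1]+=0.351
solve → V1=-0.5344-0.01958j, V2=-0.6847+3.068j, V3=-0.01785-0.1952j, V4=1.883-0.1542j

2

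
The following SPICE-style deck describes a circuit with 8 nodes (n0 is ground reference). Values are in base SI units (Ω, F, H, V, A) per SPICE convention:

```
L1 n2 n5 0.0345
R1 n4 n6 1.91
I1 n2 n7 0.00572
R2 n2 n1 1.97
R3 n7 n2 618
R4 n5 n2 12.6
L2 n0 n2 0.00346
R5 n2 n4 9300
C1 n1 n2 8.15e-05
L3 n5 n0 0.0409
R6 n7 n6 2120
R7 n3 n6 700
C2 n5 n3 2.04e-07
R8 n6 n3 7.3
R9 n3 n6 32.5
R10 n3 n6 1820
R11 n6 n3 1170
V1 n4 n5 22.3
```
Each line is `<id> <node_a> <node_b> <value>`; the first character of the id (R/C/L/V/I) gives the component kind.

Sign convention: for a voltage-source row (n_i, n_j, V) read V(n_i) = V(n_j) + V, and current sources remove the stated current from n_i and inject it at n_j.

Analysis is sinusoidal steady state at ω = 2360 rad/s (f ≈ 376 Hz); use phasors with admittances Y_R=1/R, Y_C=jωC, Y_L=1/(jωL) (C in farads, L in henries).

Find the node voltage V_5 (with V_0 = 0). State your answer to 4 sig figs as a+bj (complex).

Element admittances at ω=2360 rad/s:
  Y(L1) = 0.000-0.01228j S between n2,n5
  Y(R1) = 0.5236+0.000j S between n4,n6
  I1: injects 0.00572 A into n7 (from n2)
  Y(R2) = 0.5076+0.000j S between n2,n1
  Y(R3) = 0.001618+0.000j S between n7,n2
  Y(R4) = 0.07937+0.000j S between n5,n2
  Y(L2) = 0.000-0.1225j S between n0,n2
  Y(R5) = 0.0001075+0.000j S between n2,n4
  Y(C1) = 0.000+0.1923j S between n1,n2
  Y(L3) = 0.000-0.01036j S between n5,n0
  Y(R6) = 0.0004717+0.000j S between n7,n6
  Y(R7) = 0.001429+0.000j S between n3,n6
  Y(C2) = 0.000+0.0004814j S between n5,n3
  Y(R8) = 0.1370+0.000j S between n6,n3
  Y(R9) = 0.03077+0.000j S between n3,n6
  Y(R10) = 0.0005495+0.000j S between n3,n6
  Y(R11) = 0.0008547+0.000j S between n6,n3
  V1: constraint V(n4)−V(n5) = 22.3
Assemble and solve the 8×8 MNA system:
  V(n1)=0.008407+0.002292j  V(n2)=0.008407+0.002292j  V(n3)=22.19-0.1104j  V(n4)=22.20-0.02709j  V(n5)=-0.09938-0.02709j  V(n6)=22.19-0.04755j  V(n7)=7.752-0.008958j
  i(V1)=-0.009236-0.01071j

-0.09938-0.02709j V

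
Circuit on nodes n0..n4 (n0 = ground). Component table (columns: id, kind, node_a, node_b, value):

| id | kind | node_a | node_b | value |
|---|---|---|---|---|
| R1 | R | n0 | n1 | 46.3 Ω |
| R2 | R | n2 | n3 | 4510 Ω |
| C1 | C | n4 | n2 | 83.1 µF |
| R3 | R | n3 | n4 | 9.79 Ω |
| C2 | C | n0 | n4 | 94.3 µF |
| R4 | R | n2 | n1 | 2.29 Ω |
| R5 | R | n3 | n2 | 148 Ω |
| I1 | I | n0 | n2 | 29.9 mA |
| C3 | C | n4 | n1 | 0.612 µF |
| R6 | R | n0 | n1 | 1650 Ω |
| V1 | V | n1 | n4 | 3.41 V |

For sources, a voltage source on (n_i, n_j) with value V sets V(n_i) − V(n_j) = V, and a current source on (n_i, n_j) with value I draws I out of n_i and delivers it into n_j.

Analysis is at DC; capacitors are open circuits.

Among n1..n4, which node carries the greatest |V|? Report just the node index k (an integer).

MNA unknowns: 4 node voltages V₁..V_4 plus 1 source current (V1)
R1: Y=0.02160 on G[0,1]
R2: Y=0.0002217 on G[2,3]
C1: Y=0.000 on G[4,2]
R3: Y=0.1021 on G[3,4]
C2: Y=0.000 on G[0,4]
R4: Y=0.4367 on G[2,1]
R5: Y=0.006757 on G[3,2]
I1: z[0]−=0.0299, z[2]+=0.0299
C3: Y=0.000 on G[4,1]
R6: Y=0.0006061 on G[0,1]
V1: row V1−V4=3.41, i_V1 at 1,4
solve → V1=1.347, V2=1.364, V3=-1.844, V4=-2.063
aux → i_V1=-0.02239

4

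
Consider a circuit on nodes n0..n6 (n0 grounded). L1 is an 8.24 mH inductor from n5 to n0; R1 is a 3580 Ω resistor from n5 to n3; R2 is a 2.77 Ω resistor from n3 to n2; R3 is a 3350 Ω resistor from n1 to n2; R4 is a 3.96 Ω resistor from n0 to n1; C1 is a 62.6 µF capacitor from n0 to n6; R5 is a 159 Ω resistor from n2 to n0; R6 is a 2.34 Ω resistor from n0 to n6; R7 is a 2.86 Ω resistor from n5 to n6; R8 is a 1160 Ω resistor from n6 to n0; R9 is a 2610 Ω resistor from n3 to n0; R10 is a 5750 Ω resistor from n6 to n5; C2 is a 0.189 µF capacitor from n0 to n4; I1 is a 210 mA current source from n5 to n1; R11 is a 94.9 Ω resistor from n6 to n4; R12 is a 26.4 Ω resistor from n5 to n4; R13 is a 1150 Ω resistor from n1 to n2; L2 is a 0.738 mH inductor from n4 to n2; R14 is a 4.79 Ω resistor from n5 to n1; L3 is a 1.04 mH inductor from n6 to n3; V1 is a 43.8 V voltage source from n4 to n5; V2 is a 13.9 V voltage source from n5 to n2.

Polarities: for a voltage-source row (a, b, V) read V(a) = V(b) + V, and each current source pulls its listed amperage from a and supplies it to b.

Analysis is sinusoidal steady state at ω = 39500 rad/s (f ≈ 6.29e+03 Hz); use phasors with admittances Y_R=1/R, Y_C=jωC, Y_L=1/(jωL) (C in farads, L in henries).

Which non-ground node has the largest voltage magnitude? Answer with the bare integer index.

4

Apply KCL at each of the 6 non-ground nodes and solve the resulting linear system.
Node n1: branches {R3, R4, I1, R13, R14} → V_1 = 0.002557-0.6542j
Node n2: branches {R2, R3, R5, R13, L2, V2} → V_2 = -14.82-1.441j
Node n3: branches {R1, R2, R9, L3} → V_3 = -14.63-2.421j
Node n4: branches {C2, R11, R12, L2, V1} → V_4 = 42.88-1.441j
Node n5: branches {L1, R1, R7, R10, I1, R12, R14, V1, V2} → V_5 = -0.9173-1.441j
Node n6: branches {C1, R6, R7, R8, R10, R11, L3} → V_6 = -0.05178-0.04610j
Source currents: i(V1)=-2.122+1.674j, i(V2)=-0.1777+2.323j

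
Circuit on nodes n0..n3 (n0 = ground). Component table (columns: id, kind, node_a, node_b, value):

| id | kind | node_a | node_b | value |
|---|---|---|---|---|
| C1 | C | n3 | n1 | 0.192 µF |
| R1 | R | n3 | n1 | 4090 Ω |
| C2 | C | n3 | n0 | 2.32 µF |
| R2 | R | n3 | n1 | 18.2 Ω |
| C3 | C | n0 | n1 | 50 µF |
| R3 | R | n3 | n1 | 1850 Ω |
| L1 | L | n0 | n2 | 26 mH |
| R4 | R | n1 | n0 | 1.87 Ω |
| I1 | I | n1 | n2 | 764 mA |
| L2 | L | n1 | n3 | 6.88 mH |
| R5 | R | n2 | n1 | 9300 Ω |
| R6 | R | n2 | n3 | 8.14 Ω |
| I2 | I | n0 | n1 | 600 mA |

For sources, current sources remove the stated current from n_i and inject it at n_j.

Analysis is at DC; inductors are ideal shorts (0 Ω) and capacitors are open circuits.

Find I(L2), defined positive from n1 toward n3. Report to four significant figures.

Apply KCL at each of the 3 non-ground nodes and solve the resulting linear system.
Node n1: branches {C1, R1, R2, C3, R3, R4, I1, L2, R5, I2} → V_1 = -0.2493
Node n2: branches {L1, I1, R5, R6} → V_2 = 0.000
Node n3: branches {C1, R1, C2, R2, R3, L2, R6} → V_3 = -0.2493
Source currents: i(L1)=-0.7333, i(L2)=-0.03063

-0.03063 A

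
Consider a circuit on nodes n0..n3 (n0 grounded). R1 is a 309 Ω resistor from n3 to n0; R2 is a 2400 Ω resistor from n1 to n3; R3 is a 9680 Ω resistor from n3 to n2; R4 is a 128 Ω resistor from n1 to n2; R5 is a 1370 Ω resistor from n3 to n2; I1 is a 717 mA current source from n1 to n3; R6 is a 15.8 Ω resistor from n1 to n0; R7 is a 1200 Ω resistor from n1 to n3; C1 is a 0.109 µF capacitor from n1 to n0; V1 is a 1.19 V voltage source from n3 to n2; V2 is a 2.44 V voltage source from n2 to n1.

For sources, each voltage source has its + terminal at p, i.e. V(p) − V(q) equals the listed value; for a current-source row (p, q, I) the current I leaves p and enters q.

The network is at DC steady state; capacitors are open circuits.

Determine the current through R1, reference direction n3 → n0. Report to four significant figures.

Apply KCL at each of the 3 non-ground nodes and solve the resulting linear system.
Node n1: branches {R2, R4, I1, R6, R7, C1, V2} → V_1 = -0.1766
Node n2: branches {R3, R4, R5, V1, V2} → V_2 = 2.263
Node n3: branches {R1, R2, R3, R5, I1, R7, V1} → V_3 = 3.453
Source currents: i(V1)=0.7003, i(V2)=0.6822

0.01118 A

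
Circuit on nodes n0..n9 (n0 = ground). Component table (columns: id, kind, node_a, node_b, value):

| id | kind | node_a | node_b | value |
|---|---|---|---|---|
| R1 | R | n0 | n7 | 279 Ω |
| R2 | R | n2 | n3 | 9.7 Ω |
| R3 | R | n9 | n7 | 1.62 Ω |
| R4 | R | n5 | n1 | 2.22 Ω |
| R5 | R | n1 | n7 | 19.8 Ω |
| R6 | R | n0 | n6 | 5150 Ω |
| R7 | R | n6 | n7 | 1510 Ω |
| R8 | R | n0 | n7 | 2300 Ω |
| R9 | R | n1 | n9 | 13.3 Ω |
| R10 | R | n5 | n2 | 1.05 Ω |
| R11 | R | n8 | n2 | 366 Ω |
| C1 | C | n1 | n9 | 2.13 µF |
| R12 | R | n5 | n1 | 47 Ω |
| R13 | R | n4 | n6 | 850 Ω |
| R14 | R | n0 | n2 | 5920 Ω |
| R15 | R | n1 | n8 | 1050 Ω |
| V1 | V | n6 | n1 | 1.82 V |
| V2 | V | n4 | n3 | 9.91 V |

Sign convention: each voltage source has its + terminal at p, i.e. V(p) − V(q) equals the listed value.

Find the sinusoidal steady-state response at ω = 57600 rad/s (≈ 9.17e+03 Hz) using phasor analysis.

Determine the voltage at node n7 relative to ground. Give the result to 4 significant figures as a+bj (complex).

-0.07888-0.0004384j V

Element admittances at ω=57600 rad/s:
  Y(R1) = 0.003584+0.000j S between n0,n7
  Y(R2) = 0.1031+0.000j S between n2,n3
  Y(R3) = 0.6173+0.000j S between n9,n7
  Y(R4) = 0.4505+0.000j S between n5,n1
  Y(R5) = 0.05051+0.000j S between n1,n7
  Y(R6) = 0.0001942+0.000j S between n0,n6
  Y(R7) = 0.0006623+0.000j S between n6,n7
  Y(R8) = 0.0004348+0.000j S between n0,n7
  Y(R9) = 0.07519+0.000j S between n1,n9
  Y(R10) = 0.9524+0.000j S between n5,n2
  Y(R11) = 0.002732+0.000j S between n8,n2
  Y(C1) = 0.000+0.1227j S between n1,n9
  Y(R12) = 0.02128+0.000j S between n5,n1
  Y(R13) = 0.001176+0.000j S between n4,n6
  Y(R14) = 0.0001689+0.000j S between n0,n2
  Y(R15) = 0.0009524+0.000j S between n1,n8
  V1: constraint V(n6)−V(n1) = 1.82
  V2: constraint V(n4)−V(n3) = 9.91
Assemble and solve the 11×11 MNA system:
  V(n1)=-0.08645+0.004854j  V(n2)=-0.1160+0.004852j  V(n3)=-0.2070+0.004852j  V(n4)=9.703+0.004852j  V(n5)=-0.1062+0.004852j  V(n6)=1.734+0.004854j  V(n7)=-0.07888-0.0004384j  V(n8)=-0.1084+0.004852j  V(n9)=-0.08072-0.0008800j
  i(V1)=0.007839-4.451e-06j  i(V2)=-0.009376+3.004e-09j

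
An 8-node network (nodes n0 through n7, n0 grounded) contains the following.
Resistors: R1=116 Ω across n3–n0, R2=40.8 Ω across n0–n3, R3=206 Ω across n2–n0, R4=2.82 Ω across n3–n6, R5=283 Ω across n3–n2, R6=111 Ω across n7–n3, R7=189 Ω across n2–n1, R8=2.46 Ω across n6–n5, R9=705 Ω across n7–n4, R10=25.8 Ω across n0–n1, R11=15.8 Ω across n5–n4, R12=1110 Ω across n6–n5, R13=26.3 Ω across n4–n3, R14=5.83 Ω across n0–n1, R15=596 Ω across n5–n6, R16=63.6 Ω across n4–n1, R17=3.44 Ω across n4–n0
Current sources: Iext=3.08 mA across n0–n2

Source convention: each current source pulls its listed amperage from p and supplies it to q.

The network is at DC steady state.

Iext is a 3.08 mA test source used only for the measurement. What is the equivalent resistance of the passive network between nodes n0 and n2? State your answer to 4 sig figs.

R_eq = 74.45 Ω

MNA unknowns: 7 node voltages V₁..V_7
R1: Y=0.008621 on G[3,0]
R2: Y=0.02451 on G[0,3]
R3: Y=0.004854 on G[2,0]
R4: Y=0.3546 on G[3,6]
R5: Y=0.003534 on G[3,2]
R6: Y=0.009009 on G[7,3]
R7: Y=0.005291 on G[2,1]
R8: Y=0.4065 on G[6,5]
R9: Y=0.001418 on G[7,4]
R10: Y=0.03876 on G[0,1]
R11: Y=0.06329 on G[5,4]
R12: Y=0.0009009 on G[6,5]
R13: Y=0.03802 on G[4,3]
R14: Y=0.1715 on G[0,1]
R15: Y=0.001678 on G[5,6]
R16: Y=0.01572 on G[4,1]
R17: Y=0.2907 on G[4,0]
Iext: z[0]−=0.00308, z[2]+=0.00308
solve → V1=0.005379, V2=0.2293, V3=0.007951, V4=0.001969, V5=0.006456, V6=0.007150, V7=0.007137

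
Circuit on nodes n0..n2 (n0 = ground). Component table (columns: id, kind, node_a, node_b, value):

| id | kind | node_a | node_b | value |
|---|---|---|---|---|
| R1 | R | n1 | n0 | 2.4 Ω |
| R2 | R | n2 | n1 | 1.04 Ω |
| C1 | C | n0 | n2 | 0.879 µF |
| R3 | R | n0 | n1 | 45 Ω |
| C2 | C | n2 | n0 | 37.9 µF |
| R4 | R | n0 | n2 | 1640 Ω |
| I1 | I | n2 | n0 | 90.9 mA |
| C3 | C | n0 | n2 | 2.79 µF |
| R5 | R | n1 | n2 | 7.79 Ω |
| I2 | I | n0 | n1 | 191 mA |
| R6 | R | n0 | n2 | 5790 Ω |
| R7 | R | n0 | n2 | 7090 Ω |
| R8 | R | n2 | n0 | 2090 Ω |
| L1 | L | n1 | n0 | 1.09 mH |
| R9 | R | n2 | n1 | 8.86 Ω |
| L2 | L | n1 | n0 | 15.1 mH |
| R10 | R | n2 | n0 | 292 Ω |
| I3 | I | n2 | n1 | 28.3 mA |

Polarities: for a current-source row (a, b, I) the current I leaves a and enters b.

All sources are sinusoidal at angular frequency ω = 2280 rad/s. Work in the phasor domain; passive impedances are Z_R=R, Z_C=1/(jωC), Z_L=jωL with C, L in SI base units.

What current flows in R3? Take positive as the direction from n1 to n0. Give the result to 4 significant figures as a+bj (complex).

MNA unknowns: 2 node voltages V₁..V_2
R1: Y=0.4167+0.000j on G[1,0]
R2: Y=0.9615+0.000j on G[2,1]
C1: Y=0.000+0.002004j on G[0,2]
R3: Y=0.02222+0.000j on G[0,1]
C2: Y=0.000+0.08641j on G[2,0]
R4: Y=0.0006098+0.000j on G[0,2]
I1: z[2]−=0.0909, z[0]+=0.0909
C3: Y=0.000+0.006361j on G[0,2]
R5: Y=0.1284+0.000j on G[1,2]
I2: z[0]−=0.191, z[1]+=0.191
R6: Y=0.0001727+0.000j on G[0,2]
R7: Y=0.0001410+0.000j on G[0,2]
R8: Y=0.0004785+0.000j on G[2,0]
L1: Y=0.000-0.4024j on G[1,0]
R9: Y=0.1129+0.000j on G[2,1]
L2: Y=0.000-0.02905j on G[1,0]
R10: Y=0.003425+0.000j on G[2,0]
I3: z[2]−=0.0283, z[1]+=0.0283
solve → V1=0.1340+0.1209j, V2=0.04392+0.1170j

0.002977+0.002687j A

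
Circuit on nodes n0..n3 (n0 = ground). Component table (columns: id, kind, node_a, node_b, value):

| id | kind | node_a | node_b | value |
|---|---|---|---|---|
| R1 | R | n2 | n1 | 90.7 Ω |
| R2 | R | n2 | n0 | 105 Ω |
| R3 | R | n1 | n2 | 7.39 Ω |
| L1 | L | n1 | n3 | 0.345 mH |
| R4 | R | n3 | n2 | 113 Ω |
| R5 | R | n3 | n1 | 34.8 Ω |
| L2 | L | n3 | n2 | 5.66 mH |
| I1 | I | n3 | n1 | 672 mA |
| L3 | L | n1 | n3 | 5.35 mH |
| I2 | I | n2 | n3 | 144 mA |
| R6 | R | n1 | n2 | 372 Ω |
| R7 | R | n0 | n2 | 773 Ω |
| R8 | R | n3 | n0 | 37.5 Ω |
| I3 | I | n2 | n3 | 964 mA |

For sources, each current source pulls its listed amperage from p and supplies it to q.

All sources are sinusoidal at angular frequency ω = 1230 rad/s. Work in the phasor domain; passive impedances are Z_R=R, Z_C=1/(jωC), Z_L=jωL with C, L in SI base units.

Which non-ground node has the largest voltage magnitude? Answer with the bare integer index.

MNA unknowns: 3 node voltages V₁..V_3
R1: Y=0.01103+0.000j on G[2,1]
R2: Y=0.009524+0.000j on G[2,0]
R3: Y=0.1353+0.000j on G[1,2]
L1: Y=0.000-2.357j on G[1,3]
R4: Y=0.008850+0.000j on G[3,2]
R5: Y=0.02874+0.000j on G[3,1]
L2: Y=0.000-0.1436j on G[3,2]
I1: z[3]−=0.672, z[1]+=0.672
L3: Y=0.000-0.1520j on G[1,3]
I2: z[2]−=0.144, z[3]+=0.144
R6: Y=0.002688+0.000j on G[1,2]
R7: Y=0.001294+0.000j on G[0,2]
R8: Y=0.02667+0.000j on G[3,0]
I3: z[2]−=0.964, z[3]+=0.964
solve → V1=1.270+0.9587j, V2=-2.656-2.283j, V3=1.077+0.9263j

2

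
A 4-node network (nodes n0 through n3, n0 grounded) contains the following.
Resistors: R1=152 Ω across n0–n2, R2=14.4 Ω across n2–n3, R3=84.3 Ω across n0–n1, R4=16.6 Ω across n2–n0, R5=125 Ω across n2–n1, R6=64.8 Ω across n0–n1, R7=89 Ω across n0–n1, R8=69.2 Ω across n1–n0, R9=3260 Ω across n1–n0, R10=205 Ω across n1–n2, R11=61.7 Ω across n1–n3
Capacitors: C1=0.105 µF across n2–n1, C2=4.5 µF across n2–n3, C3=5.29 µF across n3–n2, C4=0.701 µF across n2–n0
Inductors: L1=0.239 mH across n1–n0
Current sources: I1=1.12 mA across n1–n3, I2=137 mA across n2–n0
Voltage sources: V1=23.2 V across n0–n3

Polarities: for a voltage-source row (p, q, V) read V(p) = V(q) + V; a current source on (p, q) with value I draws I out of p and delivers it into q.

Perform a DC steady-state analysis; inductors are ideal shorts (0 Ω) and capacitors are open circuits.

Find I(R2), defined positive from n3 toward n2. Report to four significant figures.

-0.7971 A

Element admittances at DC:
  Y(R1) = 0.006579 S between n0,n2
  Y(R2) = 0.06944 S between n2,n3
  Y(C1) = 0.000 S between n2,n1
  Y(C2) = 0.000 S between n2,n3
  L1: short n1↔n0 (DC inductor)
  Y(R3) = 0.01186 S between n0,n1
  Y(R4) = 0.06024 S between n2,n0
  Y(R5) = 0.008000 S between n2,n1
  Y(R6) = 0.01543 S between n0,n1
  Y(C3) = 0.000 S between n3,n2
  Y(R7) = 0.01124 S between n0,n1
  Y(R8) = 0.01445 S between n1,n0
  Y(R9) = 0.0003067 S between n1,n0
  Y(R10) = 0.004878 S between n1,n2
  Y(R11) = 0.01621 S between n1,n3
  I1: injects 0.00112 A into n3 (from n1)
  Y(C4) = 0.000 S between n2,n0
  I2: injects 0.137 A into n0 (from n2)
  V1: constraint V(n0)−V(n3) = 23.2
Assemble and solve the 5×5 MNA system:
  V(n1)=0.000  V(n2)=-11.72  V(n3)=-23.20
  i(L1)=-0.5281  i(V1)=-1.174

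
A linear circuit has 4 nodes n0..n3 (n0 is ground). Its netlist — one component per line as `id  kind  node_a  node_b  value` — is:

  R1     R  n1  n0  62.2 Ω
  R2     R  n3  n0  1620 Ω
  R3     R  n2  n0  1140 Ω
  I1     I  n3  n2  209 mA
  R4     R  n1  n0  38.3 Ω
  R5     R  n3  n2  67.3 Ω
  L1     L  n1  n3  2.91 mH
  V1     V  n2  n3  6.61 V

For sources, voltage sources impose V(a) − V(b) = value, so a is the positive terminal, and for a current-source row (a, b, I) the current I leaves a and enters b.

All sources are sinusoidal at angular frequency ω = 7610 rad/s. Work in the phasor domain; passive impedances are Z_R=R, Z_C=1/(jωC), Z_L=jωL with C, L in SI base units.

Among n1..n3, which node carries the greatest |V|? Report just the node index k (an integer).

MNA unknowns: 3 node voltages V₁..V_3 plus 1 source current (V1)
R1: Y=0.01608+0.000j on G[1,0]
R2: Y=0.0006173+0.000j on G[3,0]
R3: Y=0.0008772+0.000j on G[2,0]
I1: z[3]−=0.209, z[2]+=0.209
R4: Y=0.02611+0.000j on G[1,0]
R5: Y=0.01486+0.000j on G[3,2]
L1: Y=0.000-0.04516j on G[1,3]
V1: row V2−V3=6.61, i_V1 at 2,3
solve → V1=-0.1326+0.004238j, V2=6.473-0.1196j, V3=-0.1366-0.1196j
aux → i_V1=0.1051+0.0001050j

2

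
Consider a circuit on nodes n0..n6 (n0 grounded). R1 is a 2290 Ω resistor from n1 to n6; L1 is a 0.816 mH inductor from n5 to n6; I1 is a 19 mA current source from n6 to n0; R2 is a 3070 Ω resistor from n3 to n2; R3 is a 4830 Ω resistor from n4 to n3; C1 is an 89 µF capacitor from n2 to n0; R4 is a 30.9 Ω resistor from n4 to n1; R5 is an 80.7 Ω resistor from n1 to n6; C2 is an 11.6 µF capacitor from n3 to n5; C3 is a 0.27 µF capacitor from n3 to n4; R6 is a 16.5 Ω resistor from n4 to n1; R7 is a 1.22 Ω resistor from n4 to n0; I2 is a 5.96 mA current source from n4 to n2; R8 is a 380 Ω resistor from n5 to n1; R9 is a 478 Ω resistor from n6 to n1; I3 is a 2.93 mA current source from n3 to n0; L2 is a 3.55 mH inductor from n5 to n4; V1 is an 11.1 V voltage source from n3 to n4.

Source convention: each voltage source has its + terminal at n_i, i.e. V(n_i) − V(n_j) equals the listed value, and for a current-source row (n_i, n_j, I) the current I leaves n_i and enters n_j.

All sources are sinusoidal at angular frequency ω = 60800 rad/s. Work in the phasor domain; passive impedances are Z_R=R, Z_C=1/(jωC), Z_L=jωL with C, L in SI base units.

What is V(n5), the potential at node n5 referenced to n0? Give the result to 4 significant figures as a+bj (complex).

11.23+0.2015j V

Element admittances at ω=60800 rad/s:
  Y(R1) = 0.0004367+0.000j S between n1,n6
  Y(L1) = 0.000-0.02016j S between n5,n6
  I1: injects 0.019 A into n0 (from n6)
  Y(R2) = 0.0003257+0.000j S between n3,n2
  Y(R3) = 0.0002070+0.000j S between n4,n3
  Y(C1) = 0.000+5.411j S between n2,n0
  Y(R4) = 0.03236+0.000j S between n4,n1
  Y(R5) = 0.01239+0.000j S between n1,n6
  Y(C2) = 0.000+0.7053j S between n3,n5
  Y(C3) = 0.000+0.01642j S between n3,n4
  Y(R6) = 0.06061+0.000j S between n4,n1
  Y(R7) = 0.8197+0.000j S between n4,n0
  I2: injects 0.00596 A into n2 (from n4)
  Y(R8) = 0.002632+0.000j S between n5,n1
  Y(R9) = 0.002092+0.000j S between n6,n1
  I3: injects 0.00293 A into n0 (from n3)
  Y(L2) = 0.000-0.004633j S between n5,n4
  V1: constraint V(n3)−V(n4) = 11.1
Assemble and solve the 7×7 MNA system:
  V(n1)=1.276-0.7379j  V(n2)=1.063e-07-0.001767j  V(n3)=11.06-7.020e-07j  V(n4)=-0.03842-7.020e-07j  V(n5)=11.23+0.2015j  V(n6)=7.707-5.502j
  i(V1)=-0.1509-0.06139j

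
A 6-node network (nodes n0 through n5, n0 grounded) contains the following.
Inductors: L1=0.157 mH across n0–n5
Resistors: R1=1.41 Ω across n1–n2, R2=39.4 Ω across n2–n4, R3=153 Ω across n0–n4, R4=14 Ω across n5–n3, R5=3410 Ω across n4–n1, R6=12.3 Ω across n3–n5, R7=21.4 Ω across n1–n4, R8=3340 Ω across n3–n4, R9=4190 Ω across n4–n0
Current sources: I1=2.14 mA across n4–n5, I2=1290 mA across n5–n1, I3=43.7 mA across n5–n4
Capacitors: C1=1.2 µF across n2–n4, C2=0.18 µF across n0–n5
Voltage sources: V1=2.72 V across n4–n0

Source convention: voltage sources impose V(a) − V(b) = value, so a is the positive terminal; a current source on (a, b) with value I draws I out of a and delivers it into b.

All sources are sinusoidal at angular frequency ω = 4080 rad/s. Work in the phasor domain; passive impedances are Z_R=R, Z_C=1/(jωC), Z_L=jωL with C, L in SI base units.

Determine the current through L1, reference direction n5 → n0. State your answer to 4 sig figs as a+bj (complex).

-1.331+0.0002550j A

Apply KCL at each of the 5 non-ground nodes and solve the resulting linear system.
Node n1: branches {R1, I2, R5, R7} → V_1 = 20.67-1.145j
Node n2: branches {R1, R2, C1} → V_2 = 20.05-1.221j
Node n3: branches {R4, R6, R8} → V_3 = 0.005159-0.8512j
Node n4: branches {R2, R3, I1, R5, I3, C1, R7, R8, R9, V1} → V_4 = 2.720+0.000j
Node n5: branches {L1, R4, I1, I2, I3, C2, R6} → V_5 = -0.0001633-0.8528j
Source currents: i(V1)=1.312-0.0002548j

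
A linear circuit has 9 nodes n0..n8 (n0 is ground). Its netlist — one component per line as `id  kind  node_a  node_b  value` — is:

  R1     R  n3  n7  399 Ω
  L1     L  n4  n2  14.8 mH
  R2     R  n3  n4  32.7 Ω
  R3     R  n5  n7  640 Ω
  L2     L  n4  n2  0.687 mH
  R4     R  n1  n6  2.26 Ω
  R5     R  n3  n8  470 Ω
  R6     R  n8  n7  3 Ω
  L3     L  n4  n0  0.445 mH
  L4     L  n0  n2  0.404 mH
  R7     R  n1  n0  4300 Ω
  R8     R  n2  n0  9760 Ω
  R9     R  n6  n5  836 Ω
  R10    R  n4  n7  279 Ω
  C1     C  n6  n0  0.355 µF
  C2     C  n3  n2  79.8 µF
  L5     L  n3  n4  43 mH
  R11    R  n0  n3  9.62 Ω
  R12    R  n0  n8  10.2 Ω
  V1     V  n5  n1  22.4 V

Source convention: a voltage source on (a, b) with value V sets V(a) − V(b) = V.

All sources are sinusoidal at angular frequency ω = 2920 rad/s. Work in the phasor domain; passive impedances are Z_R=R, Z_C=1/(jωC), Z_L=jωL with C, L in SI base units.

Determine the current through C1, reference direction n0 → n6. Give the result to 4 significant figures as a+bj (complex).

0.008791+0.01492j A

MNA unknowns: 8 node voltages V₁..V_8 plus 1 source current (V1)
R1: Y=0.002506+0.000j on G[3,7]
L1: Y=0.000-0.02314j on G[4,2]
R2: Y=0.03058+0.000j on G[3,4]
R3: Y=0.001563+0.000j on G[5,7]
L2: Y=0.000-0.4985j on G[4,2]
R4: Y=0.4425+0.000j on G[1,6]
R5: Y=0.002128+0.000j on G[3,8]
R6: Y=0.3333+0.000j on G[8,7]
L3: Y=0.000-0.7696j on G[4,0]
L4: Y=0.000-0.8477j on G[0,2]
R7: Y=0.0002326+0.000j on G[1,0]
R8: Y=0.0001025+0.000j on G[2,0]
R9: Y=0.001196+0.000j on G[6,5]
R10: Y=0.003584+0.000j on G[4,7]
C1: Y=0.000+0.001037j on G[6,0]
C2: Y=0.000+0.2330j on G[3,2]
L5: Y=0.000-0.007964j on G[3,4]
R11: Y=0.1040+0.000j on G[0,3]
R12: Y=0.09804+0.000j on G[0,8]
V1: row V5−V1=22.4, i_V1 at 5,1
solve → V1=-14.47+8.447j, V2=-0.0008437+0.0004276j, V3=0.002499-0.0006309j, V4=-0.0007215+0.0006494j, V5=7.927+8.447j, V6=-14.39+8.481j, V7=0.1464+0.1559j, V8=0.1126+0.1199j
aux → i_V1=-0.03886-0.01291j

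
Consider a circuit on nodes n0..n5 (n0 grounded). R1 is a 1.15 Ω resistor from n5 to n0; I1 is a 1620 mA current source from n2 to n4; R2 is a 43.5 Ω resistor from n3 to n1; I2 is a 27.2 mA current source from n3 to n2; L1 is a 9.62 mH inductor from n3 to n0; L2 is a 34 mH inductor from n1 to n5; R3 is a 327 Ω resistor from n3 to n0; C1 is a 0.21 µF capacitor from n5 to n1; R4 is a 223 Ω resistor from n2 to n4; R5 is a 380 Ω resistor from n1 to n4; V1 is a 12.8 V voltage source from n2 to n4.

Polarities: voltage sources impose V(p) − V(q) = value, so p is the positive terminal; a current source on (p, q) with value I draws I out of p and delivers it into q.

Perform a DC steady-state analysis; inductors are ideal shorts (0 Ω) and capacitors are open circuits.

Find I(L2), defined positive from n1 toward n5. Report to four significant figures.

0.02650 A

Element admittances at DC:
  Y(R1) = 0.8696 S between n5,n0
  I1: injects 1.62 A into n4 (from n2)
  Y(R2) = 0.02299 S between n3,n1
  I2: injects 0.0272 A into n2 (from n3)
  L1: short n3↔n0 (DC inductor)
  L2: short n1↔n5 (DC inductor)
  Y(R3) = 0.003058 S between n3,n0
  Y(C1) = 0.000 S between n5,n1
  Y(R4) = 0.004484 S between n2,n4
  Y(R5) = 0.002632 S between n1,n4
  V1: constraint V(n2)−V(n4) = 12.8
Assemble and solve the 8×8 MNA system:
  V(n1)=0.03047  V(n2)=23.17  V(n3)=0.000  V(n4)=10.37  V(n5)=0.03047
  i(L1)=-0.02650  i(L2)=0.02650  i(V1)=-1.650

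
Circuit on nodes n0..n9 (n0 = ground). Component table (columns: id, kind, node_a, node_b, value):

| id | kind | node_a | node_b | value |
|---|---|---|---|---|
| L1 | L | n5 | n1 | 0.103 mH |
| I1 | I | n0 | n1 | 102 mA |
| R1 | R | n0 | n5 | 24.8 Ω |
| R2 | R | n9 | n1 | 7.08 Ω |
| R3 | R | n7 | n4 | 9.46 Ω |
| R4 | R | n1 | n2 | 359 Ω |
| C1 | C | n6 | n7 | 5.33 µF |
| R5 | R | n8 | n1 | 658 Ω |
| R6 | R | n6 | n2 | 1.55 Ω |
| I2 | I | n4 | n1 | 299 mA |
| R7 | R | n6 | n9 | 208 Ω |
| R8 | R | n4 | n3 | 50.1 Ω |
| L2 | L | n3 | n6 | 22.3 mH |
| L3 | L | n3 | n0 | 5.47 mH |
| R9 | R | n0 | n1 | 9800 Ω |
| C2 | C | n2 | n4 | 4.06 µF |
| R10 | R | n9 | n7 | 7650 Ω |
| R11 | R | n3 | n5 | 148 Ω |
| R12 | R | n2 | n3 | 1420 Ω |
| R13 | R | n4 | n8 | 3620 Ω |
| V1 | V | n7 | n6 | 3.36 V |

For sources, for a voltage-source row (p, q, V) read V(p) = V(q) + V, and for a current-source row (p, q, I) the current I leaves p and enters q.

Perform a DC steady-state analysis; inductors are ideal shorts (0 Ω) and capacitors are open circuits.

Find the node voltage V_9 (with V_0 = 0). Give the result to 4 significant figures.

MNA unknowns: 9 node voltages V₁..V_9 plus 4 source currents (L1, L2, L3, V1)
L1: row V5−V1=0, i_L1 at 5,1
I1: z[0]−=0.102, z[1]+=0.102
R1: Y=0.04032 on G[0,5]
R2: Y=0.1412 on G[9,1]
R3: Y=0.1057 on G[7,4]
R4: Y=0.002786 on G[1,2]
C1: Y=0.000 on G[6,7]
R5: Y=0.001520 on G[8,1]
R6: Y=0.6452 on G[6,2]
I2: z[4]−=0.299, z[1]+=0.299
R7: Y=0.004808 on G[6,9]
R8: Y=0.01996 on G[4,3]
L2: row V3−V6=0, i_L2 at 3,6
L3: row V3−V0=0, i_L3 at 3,0
R9: Y=0.0001020 on G[0,1]
C2: Y=0.000 on G[2,4]
R10: Y=0.0001307 on G[9,7]
R11: Y=0.006757 on G[3,5]
R12: Y=0.0007042 on G[2,3]
R13: Y=0.0002762 on G[4,8]
V1: row V7−V6=3.36, i_V1 at 7,6
solve → V1=7.306, V2=0.03137, V3=0.000, V4=0.4598, V5=7.306, V6=0.000, V7=3.360, V8=6.253, V9=7.062
aux → i_L1=-0.3440, i_L2=0.2519, i_L3=-0.1933, i_V1=-0.3061

7.062 V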